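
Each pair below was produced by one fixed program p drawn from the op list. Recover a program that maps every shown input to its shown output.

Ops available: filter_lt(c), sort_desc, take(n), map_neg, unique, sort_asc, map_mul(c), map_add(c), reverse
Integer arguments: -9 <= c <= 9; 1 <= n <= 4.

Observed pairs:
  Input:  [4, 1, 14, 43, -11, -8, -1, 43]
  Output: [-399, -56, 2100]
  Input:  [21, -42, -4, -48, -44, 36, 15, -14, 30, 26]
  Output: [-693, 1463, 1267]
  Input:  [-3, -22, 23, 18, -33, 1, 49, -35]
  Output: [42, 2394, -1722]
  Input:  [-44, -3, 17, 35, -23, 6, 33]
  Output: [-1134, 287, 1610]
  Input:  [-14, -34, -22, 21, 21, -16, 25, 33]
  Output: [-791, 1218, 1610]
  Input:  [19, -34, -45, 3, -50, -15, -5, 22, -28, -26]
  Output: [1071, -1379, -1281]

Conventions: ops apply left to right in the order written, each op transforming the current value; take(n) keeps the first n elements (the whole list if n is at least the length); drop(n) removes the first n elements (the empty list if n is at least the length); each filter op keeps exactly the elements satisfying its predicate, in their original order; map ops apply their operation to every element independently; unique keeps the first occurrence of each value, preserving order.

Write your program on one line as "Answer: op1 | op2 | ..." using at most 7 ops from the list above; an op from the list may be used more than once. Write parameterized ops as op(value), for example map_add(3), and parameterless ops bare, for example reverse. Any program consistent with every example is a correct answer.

reverse | take(3) | map_mul(7) | map_add(-1) | reverse | map_mul(7)

Check, running the answer program on each example:
  [4, 1, 14, 43, -11, -8, -1, 43] -> [43, -1, -8, -11, 43, 14, 1, 4] -> [43, -1, -8] -> [301, -7, -56] -> [300, -8, -57] -> [-57, -8, 300] -> [-399, -56, 2100]
  [21, -42, -4, -48, -44, 36, 15, -14, 30, 26] -> [26, 30, -14, 15, 36, -44, -48, -4, -42, 21] -> [26, 30, -14] -> [182, 210, -98] -> [181, 209, -99] -> [-99, 209, 181] -> [-693, 1463, 1267]
  [-3, -22, 23, 18, -33, 1, 49, -35] -> [-35, 49, 1, -33, 18, 23, -22, -3] -> [-35, 49, 1] -> [-245, 343, 7] -> [-246, 342, 6] -> [6, 342, -246] -> [42, 2394, -1722]
  [-44, -3, 17, 35, -23, 6, 33] -> [33, 6, -23, 35, 17, -3, -44] -> [33, 6, -23] -> [231, 42, -161] -> [230, 41, -162] -> [-162, 41, 230] -> [-1134, 287, 1610]
  [-14, -34, -22, 21, 21, -16, 25, 33] -> [33, 25, -16, 21, 21, -22, -34, -14] -> [33, 25, -16] -> [231, 175, -112] -> [230, 174, -113] -> [-113, 174, 230] -> [-791, 1218, 1610]
  [19, -34, -45, 3, -50, -15, -5, 22, -28, -26] -> [-26, -28, 22, -5, -15, -50, 3, -45, -34, 19] -> [-26, -28, 22] -> [-182, -196, 154] -> [-183, -197, 153] -> [153, -197, -183] -> [1071, -1379, -1281]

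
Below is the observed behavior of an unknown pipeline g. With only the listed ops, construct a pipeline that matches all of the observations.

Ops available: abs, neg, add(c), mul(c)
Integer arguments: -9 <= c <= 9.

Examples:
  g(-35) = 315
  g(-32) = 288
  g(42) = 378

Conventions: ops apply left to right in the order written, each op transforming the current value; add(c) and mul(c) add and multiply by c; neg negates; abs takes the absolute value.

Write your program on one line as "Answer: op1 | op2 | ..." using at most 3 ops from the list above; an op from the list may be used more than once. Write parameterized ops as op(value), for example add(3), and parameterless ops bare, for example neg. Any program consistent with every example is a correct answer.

abs | mul(-9) | abs

Check, running the answer program on each example:
  -35 -> 35 -> -315 -> 315
  -32 -> 32 -> -288 -> 288
  42 -> 42 -> -378 -> 378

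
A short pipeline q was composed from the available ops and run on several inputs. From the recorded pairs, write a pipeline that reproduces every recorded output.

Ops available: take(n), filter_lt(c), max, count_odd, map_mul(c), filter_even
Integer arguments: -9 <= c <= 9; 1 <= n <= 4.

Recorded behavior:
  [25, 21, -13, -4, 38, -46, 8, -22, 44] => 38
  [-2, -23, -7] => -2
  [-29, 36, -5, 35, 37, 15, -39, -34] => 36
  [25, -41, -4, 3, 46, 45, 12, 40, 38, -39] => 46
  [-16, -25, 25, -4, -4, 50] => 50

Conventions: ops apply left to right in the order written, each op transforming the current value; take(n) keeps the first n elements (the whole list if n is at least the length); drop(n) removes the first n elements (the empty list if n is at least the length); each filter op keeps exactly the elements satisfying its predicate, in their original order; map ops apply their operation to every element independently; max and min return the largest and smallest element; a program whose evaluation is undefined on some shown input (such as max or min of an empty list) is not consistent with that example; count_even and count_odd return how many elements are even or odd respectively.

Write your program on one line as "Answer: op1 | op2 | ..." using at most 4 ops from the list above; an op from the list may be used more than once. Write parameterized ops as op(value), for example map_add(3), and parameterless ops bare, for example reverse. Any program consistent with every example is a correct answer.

filter_even | take(4) | max

Check, running the answer program on each example:
  [25, 21, -13, -4, 38, -46, 8, -22, 44] -> [-4, 38, -46, 8, -22, 44] -> [-4, 38, -46, 8] -> 38
  [-2, -23, -7] -> [-2] -> [-2] -> -2
  [-29, 36, -5, 35, 37, 15, -39, -34] -> [36, -34] -> [36, -34] -> 36
  [25, -41, -4, 3, 46, 45, 12, 40, 38, -39] -> [-4, 46, 12, 40, 38] -> [-4, 46, 12, 40] -> 46
  [-16, -25, 25, -4, -4, 50] -> [-16, -4, -4, 50] -> [-16, -4, -4, 50] -> 50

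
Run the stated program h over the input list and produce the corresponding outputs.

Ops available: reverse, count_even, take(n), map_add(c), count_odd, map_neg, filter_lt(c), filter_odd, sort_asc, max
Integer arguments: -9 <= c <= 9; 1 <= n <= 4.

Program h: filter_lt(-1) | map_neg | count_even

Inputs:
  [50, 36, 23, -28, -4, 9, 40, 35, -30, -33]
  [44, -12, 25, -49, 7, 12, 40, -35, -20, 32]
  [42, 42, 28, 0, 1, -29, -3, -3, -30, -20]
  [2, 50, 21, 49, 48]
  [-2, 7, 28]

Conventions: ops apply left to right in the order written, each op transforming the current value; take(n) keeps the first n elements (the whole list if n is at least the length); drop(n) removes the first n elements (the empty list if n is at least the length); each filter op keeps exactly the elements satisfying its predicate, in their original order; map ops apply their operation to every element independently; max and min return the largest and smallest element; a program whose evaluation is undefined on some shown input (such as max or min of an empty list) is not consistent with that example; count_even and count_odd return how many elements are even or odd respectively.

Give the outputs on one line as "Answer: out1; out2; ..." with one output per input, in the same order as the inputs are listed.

Execution, op by op:
  [50, 36, 23, -28, -4, 9, 40, 35, -30, -33] -> [-28, -4, -30, -33] -> [28, 4, 30, 33] -> 3
  [44, -12, 25, -49, 7, 12, 40, -35, -20, 32] -> [-12, -49, -35, -20] -> [12, 49, 35, 20] -> 2
  [42, 42, 28, 0, 1, -29, -3, -3, -30, -20] -> [-29, -3, -3, -30, -20] -> [29, 3, 3, 30, 20] -> 2
  [2, 50, 21, 49, 48] -> [] -> [] -> 0
  [-2, 7, 28] -> [-2] -> [2] -> 1

3; 2; 2; 0; 1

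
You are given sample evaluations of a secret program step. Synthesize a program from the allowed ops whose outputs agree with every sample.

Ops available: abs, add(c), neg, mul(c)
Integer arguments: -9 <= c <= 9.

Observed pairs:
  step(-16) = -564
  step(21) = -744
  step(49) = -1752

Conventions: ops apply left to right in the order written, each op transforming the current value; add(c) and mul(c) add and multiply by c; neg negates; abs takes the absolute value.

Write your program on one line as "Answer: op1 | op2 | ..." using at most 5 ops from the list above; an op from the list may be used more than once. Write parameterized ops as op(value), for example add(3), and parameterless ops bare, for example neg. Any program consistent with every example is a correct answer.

mul(-9) | abs | add(-3) | mul(-4)

Check, running the answer program on each example:
  -16 -> 144 -> 144 -> 141 -> -564
  21 -> -189 -> 189 -> 186 -> -744
  49 -> -441 -> 441 -> 438 -> -1752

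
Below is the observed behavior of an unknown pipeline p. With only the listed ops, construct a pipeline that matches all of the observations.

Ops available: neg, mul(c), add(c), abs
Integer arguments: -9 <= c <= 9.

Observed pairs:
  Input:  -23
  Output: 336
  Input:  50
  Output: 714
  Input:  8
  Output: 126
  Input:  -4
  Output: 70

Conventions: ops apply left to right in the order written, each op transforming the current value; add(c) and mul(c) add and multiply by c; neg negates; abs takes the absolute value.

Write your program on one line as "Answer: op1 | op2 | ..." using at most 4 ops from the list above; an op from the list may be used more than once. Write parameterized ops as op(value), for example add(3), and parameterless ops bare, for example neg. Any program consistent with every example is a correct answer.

abs | add(1) | mul(-7) | mul(-2)

Check, running the answer program on each example:
  -23 -> 23 -> 24 -> -168 -> 336
  50 -> 50 -> 51 -> -357 -> 714
  8 -> 8 -> 9 -> -63 -> 126
  -4 -> 4 -> 5 -> -35 -> 70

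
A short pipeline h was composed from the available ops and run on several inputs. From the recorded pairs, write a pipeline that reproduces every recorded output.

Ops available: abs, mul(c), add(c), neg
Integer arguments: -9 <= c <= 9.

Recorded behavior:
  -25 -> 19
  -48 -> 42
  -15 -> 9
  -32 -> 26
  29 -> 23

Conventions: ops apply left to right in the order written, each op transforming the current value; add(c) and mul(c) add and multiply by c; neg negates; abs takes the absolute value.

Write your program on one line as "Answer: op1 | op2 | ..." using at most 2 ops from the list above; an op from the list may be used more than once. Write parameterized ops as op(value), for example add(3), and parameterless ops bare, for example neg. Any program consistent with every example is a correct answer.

abs | add(-6)

Check, running the answer program on each example:
  -25 -> 25 -> 19
  -48 -> 48 -> 42
  -15 -> 15 -> 9
  -32 -> 32 -> 26
  29 -> 29 -> 23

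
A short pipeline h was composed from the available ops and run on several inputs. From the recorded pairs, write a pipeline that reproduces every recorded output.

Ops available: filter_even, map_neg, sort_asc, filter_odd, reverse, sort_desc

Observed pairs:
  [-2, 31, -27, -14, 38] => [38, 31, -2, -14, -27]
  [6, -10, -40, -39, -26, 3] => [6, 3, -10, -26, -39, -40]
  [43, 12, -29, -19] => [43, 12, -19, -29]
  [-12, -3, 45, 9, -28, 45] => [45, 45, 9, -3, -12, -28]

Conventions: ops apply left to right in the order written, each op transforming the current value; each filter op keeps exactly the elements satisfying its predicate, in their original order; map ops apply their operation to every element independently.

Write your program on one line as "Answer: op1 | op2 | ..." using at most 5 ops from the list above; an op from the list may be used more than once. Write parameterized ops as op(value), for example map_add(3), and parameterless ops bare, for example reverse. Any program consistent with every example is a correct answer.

map_neg | sort_desc | map_neg | reverse

Check, running the answer program on each example:
  [-2, 31, -27, -14, 38] -> [2, -31, 27, 14, -38] -> [27, 14, 2, -31, -38] -> [-27, -14, -2, 31, 38] -> [38, 31, -2, -14, -27]
  [6, -10, -40, -39, -26, 3] -> [-6, 10, 40, 39, 26, -3] -> [40, 39, 26, 10, -3, -6] -> [-40, -39, -26, -10, 3, 6] -> [6, 3, -10, -26, -39, -40]
  [43, 12, -29, -19] -> [-43, -12, 29, 19] -> [29, 19, -12, -43] -> [-29, -19, 12, 43] -> [43, 12, -19, -29]
  [-12, -3, 45, 9, -28, 45] -> [12, 3, -45, -9, 28, -45] -> [28, 12, 3, -9, -45, -45] -> [-28, -12, -3, 9, 45, 45] -> [45, 45, 9, -3, -12, -28]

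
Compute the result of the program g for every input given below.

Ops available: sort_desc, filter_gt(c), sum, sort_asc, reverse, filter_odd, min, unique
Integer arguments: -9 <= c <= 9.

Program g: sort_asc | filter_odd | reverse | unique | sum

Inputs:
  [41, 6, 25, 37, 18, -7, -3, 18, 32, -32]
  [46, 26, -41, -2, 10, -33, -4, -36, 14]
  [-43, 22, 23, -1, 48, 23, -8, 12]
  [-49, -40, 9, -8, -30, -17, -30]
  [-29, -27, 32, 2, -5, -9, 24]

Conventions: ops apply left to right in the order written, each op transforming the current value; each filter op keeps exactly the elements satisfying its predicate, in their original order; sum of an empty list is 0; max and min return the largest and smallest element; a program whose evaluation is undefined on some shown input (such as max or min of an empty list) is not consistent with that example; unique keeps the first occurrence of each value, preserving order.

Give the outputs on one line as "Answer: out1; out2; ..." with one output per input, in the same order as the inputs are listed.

Execution, op by op:
  [41, 6, 25, 37, 18, -7, -3, 18, 32, -32] -> [-32, -7, -3, 6, 18, 18, 25, 32, 37, 41] -> [-7, -3, 25, 37, 41] -> [41, 37, 25, -3, -7] -> [41, 37, 25, -3, -7] -> 93
  [46, 26, -41, -2, 10, -33, -4, -36, 14] -> [-41, -36, -33, -4, -2, 10, 14, 26, 46] -> [-41, -33] -> [-33, -41] -> [-33, -41] -> -74
  [-43, 22, 23, -1, 48, 23, -8, 12] -> [-43, -8, -1, 12, 22, 23, 23, 48] -> [-43, -1, 23, 23] -> [23, 23, -1, -43] -> [23, -1, -43] -> -21
  [-49, -40, 9, -8, -30, -17, -30] -> [-49, -40, -30, -30, -17, -8, 9] -> [-49, -17, 9] -> [9, -17, -49] -> [9, -17, -49] -> -57
  [-29, -27, 32, 2, -5, -9, 24] -> [-29, -27, -9, -5, 2, 24, 32] -> [-29, -27, -9, -5] -> [-5, -9, -27, -29] -> [-5, -9, -27, -29] -> -70

93; -74; -21; -57; -70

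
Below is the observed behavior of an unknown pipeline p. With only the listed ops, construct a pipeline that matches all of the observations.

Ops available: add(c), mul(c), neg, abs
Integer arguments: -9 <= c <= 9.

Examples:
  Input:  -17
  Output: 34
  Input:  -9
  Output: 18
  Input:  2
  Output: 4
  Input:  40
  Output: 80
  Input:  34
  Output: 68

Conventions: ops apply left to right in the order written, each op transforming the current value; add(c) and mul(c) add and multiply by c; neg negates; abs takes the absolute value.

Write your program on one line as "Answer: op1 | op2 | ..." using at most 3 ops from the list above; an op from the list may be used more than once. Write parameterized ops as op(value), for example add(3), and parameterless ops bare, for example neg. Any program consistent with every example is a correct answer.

mul(-2) | abs

Check, running the answer program on each example:
  -17 -> 34 -> 34
  -9 -> 18 -> 18
  2 -> -4 -> 4
  40 -> -80 -> 80
  34 -> -68 -> 68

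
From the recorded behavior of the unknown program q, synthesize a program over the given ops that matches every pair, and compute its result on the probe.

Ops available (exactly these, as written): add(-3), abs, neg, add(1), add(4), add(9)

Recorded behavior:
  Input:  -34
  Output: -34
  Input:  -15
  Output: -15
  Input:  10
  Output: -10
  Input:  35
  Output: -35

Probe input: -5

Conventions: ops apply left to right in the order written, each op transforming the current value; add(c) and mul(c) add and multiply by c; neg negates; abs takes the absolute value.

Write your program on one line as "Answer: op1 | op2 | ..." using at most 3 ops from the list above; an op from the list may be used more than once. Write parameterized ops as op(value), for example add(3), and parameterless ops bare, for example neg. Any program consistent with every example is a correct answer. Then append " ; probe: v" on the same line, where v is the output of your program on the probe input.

neg | abs | neg ; probe: -5

Check, running the answer program on each example:
  -34 -> 34 -> 34 -> -34
  -15 -> 15 -> 15 -> -15
  10 -> -10 -> 10 -> -10
  35 -> -35 -> 35 -> -35
  probe: -5 -> 5 -> 5 -> -5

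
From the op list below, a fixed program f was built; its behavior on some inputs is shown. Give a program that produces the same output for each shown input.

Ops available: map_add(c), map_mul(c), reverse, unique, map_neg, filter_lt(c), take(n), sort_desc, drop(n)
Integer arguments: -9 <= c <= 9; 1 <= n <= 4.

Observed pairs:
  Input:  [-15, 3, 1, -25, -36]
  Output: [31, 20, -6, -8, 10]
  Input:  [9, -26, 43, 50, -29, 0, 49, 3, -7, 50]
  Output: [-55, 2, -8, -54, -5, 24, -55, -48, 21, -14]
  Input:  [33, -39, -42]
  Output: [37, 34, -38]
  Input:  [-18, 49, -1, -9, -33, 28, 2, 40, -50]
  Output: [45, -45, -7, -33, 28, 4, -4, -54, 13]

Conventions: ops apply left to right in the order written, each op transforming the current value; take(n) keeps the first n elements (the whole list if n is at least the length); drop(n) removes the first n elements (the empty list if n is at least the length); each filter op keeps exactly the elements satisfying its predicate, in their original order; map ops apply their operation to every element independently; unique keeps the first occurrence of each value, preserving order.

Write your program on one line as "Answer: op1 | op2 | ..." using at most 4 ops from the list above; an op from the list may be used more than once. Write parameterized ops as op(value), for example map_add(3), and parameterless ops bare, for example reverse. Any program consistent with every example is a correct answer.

map_neg | reverse | map_add(-5)

Check, running the answer program on each example:
  [-15, 3, 1, -25, -36] -> [15, -3, -1, 25, 36] -> [36, 25, -1, -3, 15] -> [31, 20, -6, -8, 10]
  [9, -26, 43, 50, -29, 0, 49, 3, -7, 50] -> [-9, 26, -43, -50, 29, 0, -49, -3, 7, -50] -> [-50, 7, -3, -49, 0, 29, -50, -43, 26, -9] -> [-55, 2, -8, -54, -5, 24, -55, -48, 21, -14]
  [33, -39, -42] -> [-33, 39, 42] -> [42, 39, -33] -> [37, 34, -38]
  [-18, 49, -1, -9, -33, 28, 2, 40, -50] -> [18, -49, 1, 9, 33, -28, -2, -40, 50] -> [50, -40, -2, -28, 33, 9, 1, -49, 18] -> [45, -45, -7, -33, 28, 4, -4, -54, 13]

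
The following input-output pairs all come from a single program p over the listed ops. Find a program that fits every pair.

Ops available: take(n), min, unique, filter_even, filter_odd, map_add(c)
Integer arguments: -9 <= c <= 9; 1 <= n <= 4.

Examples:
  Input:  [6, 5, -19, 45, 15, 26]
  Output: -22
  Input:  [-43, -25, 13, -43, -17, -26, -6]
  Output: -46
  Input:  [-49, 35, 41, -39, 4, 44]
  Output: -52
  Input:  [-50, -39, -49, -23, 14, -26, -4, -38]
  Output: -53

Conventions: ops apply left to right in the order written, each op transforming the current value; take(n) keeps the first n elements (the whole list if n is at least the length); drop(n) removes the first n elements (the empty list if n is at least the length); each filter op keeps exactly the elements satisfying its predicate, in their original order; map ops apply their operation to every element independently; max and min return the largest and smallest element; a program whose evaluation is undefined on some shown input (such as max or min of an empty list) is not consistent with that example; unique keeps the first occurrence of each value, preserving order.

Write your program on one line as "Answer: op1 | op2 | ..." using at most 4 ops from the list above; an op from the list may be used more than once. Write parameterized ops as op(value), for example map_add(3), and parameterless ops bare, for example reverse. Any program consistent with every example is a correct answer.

map_add(-5) | map_add(2) | unique | min

Check, running the answer program on each example:
  [6, 5, -19, 45, 15, 26] -> [1, 0, -24, 40, 10, 21] -> [3, 2, -22, 42, 12, 23] -> [3, 2, -22, 42, 12, 23] -> -22
  [-43, -25, 13, -43, -17, -26, -6] -> [-48, -30, 8, -48, -22, -31, -11] -> [-46, -28, 10, -46, -20, -29, -9] -> [-46, -28, 10, -20, -29, -9] -> -46
  [-49, 35, 41, -39, 4, 44] -> [-54, 30, 36, -44, -1, 39] -> [-52, 32, 38, -42, 1, 41] -> [-52, 32, 38, -42, 1, 41] -> -52
  [-50, -39, -49, -23, 14, -26, -4, -38] -> [-55, -44, -54, -28, 9, -31, -9, -43] -> [-53, -42, -52, -26, 11, -29, -7, -41] -> [-53, -42, -52, -26, 11, -29, -7, -41] -> -53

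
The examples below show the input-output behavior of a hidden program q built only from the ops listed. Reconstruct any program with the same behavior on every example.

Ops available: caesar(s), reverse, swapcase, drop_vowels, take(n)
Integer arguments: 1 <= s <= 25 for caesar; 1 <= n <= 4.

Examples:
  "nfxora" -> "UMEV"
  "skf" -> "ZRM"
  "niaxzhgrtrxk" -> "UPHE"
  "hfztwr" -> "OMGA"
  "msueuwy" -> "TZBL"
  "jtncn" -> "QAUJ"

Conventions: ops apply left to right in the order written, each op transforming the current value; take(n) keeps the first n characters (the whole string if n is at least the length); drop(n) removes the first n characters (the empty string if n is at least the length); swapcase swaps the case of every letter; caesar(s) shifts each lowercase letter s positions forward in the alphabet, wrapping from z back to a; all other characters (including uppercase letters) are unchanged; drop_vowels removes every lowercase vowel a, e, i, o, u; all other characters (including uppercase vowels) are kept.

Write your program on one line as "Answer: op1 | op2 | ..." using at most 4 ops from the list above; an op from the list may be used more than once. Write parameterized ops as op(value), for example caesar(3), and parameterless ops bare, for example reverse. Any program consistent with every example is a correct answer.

caesar(21) | take(4) | caesar(12) | swapcase

Check, running the answer program on each example:
  "nfxora" -> "iasjmv" -> "iasj" -> "umev" -> "UMEV"
  "skf" -> "nfa" -> "nfa" -> "zrm" -> "ZRM"
  "niaxzhgrtrxk" -> "idvsucbmomsf" -> "idvs" -> "uphe" -> "UPHE"
  "hfztwr" -> "cauorm" -> "cauo" -> "omga" -> "OMGA"
  "msueuwy" -> "hnpzprt" -> "hnpz" -> "tzbl" -> "TZBL"
  "jtncn" -> "eoixi" -> "eoix" -> "qauj" -> "QAUJ"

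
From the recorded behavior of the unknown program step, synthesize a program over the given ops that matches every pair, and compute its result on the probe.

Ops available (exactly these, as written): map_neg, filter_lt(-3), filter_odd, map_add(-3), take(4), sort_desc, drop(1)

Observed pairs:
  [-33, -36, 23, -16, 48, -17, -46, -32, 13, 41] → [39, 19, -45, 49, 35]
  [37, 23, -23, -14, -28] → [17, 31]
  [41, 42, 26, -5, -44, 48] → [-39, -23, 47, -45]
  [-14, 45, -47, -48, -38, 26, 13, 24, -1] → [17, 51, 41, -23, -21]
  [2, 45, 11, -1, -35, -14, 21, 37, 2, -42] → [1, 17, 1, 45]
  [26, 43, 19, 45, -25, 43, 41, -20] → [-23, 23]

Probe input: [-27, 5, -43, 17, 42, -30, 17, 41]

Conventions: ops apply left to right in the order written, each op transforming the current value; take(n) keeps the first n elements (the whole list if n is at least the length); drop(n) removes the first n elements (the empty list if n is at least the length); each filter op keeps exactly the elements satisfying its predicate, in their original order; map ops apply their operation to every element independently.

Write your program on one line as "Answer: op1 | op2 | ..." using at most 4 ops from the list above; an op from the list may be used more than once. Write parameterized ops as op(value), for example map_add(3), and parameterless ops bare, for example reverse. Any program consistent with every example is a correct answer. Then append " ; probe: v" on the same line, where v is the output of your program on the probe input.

map_add(-3) | map_neg | filter_odd ; probe: [-39, 33]

Check, running the answer program on each example:
  [-33, -36, 23, -16, 48, -17, -46, -32, 13, 41] -> [-36, -39, 20, -19, 45, -20, -49, -35, 10, 38] -> [36, 39, -20, 19, -45, 20, 49, 35, -10, -38] -> [39, 19, -45, 49, 35]
  [37, 23, -23, -14, -28] -> [34, 20, -26, -17, -31] -> [-34, -20, 26, 17, 31] -> [17, 31]
  [41, 42, 26, -5, -44, 48] -> [38, 39, 23, -8, -47, 45] -> [-38, -39, -23, 8, 47, -45] -> [-39, -23, 47, -45]
  [-14, 45, -47, -48, -38, 26, 13, 24, -1] -> [-17, 42, -50, -51, -41, 23, 10, 21, -4] -> [17, -42, 50, 51, 41, -23, -10, -21, 4] -> [17, 51, 41, -23, -21]
  [2, 45, 11, -1, -35, -14, 21, 37, 2, -42] -> [-1, 42, 8, -4, -38, -17, 18, 34, -1, -45] -> [1, -42, -8, 4, 38, 17, -18, -34, 1, 45] -> [1, 17, 1, 45]
  [26, 43, 19, 45, -25, 43, 41, -20] -> [23, 40, 16, 42, -28, 40, 38, -23] -> [-23, -40, -16, -42, 28, -40, -38, 23] -> [-23, 23]
  probe: [-27, 5, -43, 17, 42, -30, 17, 41] -> [-30, 2, -46, 14, 39, -33, 14, 38] -> [30, -2, 46, -14, -39, 33, -14, -38] -> [-39, 33]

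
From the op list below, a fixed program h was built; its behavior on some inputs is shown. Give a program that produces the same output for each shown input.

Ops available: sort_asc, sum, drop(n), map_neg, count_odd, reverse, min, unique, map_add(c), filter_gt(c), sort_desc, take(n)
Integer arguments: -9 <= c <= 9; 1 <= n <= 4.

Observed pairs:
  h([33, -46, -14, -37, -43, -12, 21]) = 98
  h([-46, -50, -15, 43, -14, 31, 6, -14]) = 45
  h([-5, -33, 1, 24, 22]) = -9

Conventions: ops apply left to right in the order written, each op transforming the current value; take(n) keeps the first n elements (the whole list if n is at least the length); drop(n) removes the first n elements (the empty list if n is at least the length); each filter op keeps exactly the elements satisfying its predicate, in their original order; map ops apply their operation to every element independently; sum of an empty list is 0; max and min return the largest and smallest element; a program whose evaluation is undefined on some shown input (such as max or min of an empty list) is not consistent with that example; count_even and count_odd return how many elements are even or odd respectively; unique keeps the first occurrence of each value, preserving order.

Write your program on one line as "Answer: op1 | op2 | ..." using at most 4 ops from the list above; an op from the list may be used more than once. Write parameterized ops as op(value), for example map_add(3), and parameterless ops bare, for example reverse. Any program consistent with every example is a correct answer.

sort_asc | unique | map_neg | sum

Check, running the answer program on each example:
  [33, -46, -14, -37, -43, -12, 21] -> [-46, -43, -37, -14, -12, 21, 33] -> [-46, -43, -37, -14, -12, 21, 33] -> [46, 43, 37, 14, 12, -21, -33] -> 98
  [-46, -50, -15, 43, -14, 31, 6, -14] -> [-50, -46, -15, -14, -14, 6, 31, 43] -> [-50, -46, -15, -14, 6, 31, 43] -> [50, 46, 15, 14, -6, -31, -43] -> 45
  [-5, -33, 1, 24, 22] -> [-33, -5, 1, 22, 24] -> [-33, -5, 1, 22, 24] -> [33, 5, -1, -22, -24] -> -9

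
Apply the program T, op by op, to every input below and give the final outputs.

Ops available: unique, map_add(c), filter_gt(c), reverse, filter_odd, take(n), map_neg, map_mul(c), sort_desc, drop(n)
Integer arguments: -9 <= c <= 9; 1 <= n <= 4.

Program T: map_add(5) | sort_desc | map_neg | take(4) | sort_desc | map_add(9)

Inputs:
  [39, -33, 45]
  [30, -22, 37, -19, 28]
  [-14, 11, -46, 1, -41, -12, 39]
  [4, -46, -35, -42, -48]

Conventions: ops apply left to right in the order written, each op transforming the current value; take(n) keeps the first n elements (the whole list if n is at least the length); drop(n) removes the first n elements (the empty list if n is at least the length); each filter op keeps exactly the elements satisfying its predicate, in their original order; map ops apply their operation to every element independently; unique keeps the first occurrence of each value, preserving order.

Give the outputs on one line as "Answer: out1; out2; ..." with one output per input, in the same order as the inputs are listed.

Execution, op by op:
  [39, -33, 45] -> [44, -28, 50] -> [50, 44, -28] -> [-50, -44, 28] -> [-50, -44, 28] -> [28, -44, -50] -> [37, -35, -41]
  [30, -22, 37, -19, 28] -> [35, -17, 42, -14, 33] -> [42, 35, 33, -14, -17] -> [-42, -35, -33, 14, 17] -> [-42, -35, -33, 14] -> [14, -33, -35, -42] -> [23, -24, -26, -33]
  [-14, 11, -46, 1, -41, -12, 39] -> [-9, 16, -41, 6, -36, -7, 44] -> [44, 16, 6, -7, -9, -36, -41] -> [-44, -16, -6, 7, 9, 36, 41] -> [-44, -16, -6, 7] -> [7, -6, -16, -44] -> [16, 3, -7, -35]
  [4, -46, -35, -42, -48] -> [9, -41, -30, -37, -43] -> [9, -30, -37, -41, -43] -> [-9, 30, 37, 41, 43] -> [-9, 30, 37, 41] -> [41, 37, 30, -9] -> [50, 46, 39, 0]

[37, -35, -41]; [23, -24, -26, -33]; [16, 3, -7, -35]; [50, 46, 39, 0]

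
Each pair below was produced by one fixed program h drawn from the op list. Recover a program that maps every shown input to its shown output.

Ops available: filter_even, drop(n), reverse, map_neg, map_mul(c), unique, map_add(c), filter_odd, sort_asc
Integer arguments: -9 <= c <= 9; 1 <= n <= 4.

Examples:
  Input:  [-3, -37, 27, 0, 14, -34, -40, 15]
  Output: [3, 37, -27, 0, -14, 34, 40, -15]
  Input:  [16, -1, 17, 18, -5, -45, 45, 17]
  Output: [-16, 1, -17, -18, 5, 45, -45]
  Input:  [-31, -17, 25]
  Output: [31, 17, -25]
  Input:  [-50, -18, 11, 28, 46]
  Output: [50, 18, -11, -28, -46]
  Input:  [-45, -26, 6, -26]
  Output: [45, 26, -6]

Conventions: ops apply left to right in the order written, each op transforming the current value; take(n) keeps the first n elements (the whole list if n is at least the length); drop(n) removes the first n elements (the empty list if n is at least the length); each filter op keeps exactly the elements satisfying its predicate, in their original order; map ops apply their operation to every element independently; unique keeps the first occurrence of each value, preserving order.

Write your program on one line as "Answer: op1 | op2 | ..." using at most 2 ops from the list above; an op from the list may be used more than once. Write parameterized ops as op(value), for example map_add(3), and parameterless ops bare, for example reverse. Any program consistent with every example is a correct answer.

map_neg | unique

Check, running the answer program on each example:
  [-3, -37, 27, 0, 14, -34, -40, 15] -> [3, 37, -27, 0, -14, 34, 40, -15] -> [3, 37, -27, 0, -14, 34, 40, -15]
  [16, -1, 17, 18, -5, -45, 45, 17] -> [-16, 1, -17, -18, 5, 45, -45, -17] -> [-16, 1, -17, -18, 5, 45, -45]
  [-31, -17, 25] -> [31, 17, -25] -> [31, 17, -25]
  [-50, -18, 11, 28, 46] -> [50, 18, -11, -28, -46] -> [50, 18, -11, -28, -46]
  [-45, -26, 6, -26] -> [45, 26, -6, 26] -> [45, 26, -6]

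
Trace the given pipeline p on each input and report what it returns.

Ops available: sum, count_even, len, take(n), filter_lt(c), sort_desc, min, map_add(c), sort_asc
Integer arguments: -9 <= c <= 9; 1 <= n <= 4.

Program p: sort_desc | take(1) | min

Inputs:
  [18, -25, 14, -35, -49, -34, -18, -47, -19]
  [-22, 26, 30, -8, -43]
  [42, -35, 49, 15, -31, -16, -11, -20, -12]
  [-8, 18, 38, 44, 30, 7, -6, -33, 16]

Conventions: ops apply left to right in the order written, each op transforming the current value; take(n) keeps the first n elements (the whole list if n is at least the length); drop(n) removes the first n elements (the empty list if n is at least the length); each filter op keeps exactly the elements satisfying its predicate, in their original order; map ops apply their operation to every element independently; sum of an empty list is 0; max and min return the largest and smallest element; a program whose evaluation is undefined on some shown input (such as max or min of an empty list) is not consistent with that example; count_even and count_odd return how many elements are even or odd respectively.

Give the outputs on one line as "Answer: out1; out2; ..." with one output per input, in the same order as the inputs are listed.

Execution, op by op:
  [18, -25, 14, -35, -49, -34, -18, -47, -19] -> [18, 14, -18, -19, -25, -34, -35, -47, -49] -> [18] -> 18
  [-22, 26, 30, -8, -43] -> [30, 26, -8, -22, -43] -> [30] -> 30
  [42, -35, 49, 15, -31, -16, -11, -20, -12] -> [49, 42, 15, -11, -12, -16, -20, -31, -35] -> [49] -> 49
  [-8, 18, 38, 44, 30, 7, -6, -33, 16] -> [44, 38, 30, 18, 16, 7, -6, -8, -33] -> [44] -> 44

18; 30; 49; 44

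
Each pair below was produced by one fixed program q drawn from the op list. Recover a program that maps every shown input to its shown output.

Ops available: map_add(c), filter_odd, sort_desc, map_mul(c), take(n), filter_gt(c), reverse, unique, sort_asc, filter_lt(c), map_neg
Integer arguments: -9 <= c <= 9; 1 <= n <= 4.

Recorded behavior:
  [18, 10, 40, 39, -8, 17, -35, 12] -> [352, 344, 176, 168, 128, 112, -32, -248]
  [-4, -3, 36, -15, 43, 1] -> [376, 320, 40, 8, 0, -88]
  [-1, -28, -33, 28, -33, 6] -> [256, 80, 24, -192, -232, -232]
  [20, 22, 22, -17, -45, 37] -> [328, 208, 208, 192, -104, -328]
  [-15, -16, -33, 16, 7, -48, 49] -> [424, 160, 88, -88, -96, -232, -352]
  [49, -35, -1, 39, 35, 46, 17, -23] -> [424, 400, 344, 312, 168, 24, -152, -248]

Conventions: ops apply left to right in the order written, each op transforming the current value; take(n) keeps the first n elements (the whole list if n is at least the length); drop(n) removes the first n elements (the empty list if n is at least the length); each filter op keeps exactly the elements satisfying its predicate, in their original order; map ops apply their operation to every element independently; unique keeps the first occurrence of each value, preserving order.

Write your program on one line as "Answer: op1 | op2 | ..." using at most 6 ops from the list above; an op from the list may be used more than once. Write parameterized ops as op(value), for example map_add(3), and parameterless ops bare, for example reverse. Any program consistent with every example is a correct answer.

map_neg | sort_desc | sort_asc | map_add(-4) | map_mul(-8)

Check, running the answer program on each example:
  [18, 10, 40, 39, -8, 17, -35, 12] -> [-18, -10, -40, -39, 8, -17, 35, -12] -> [35, 8, -10, -12, -17, -18, -39, -40] -> [-40, -39, -18, -17, -12, -10, 8, 35] -> [-44, -43, -22, -21, -16, -14, 4, 31] -> [352, 344, 176, 168, 128, 112, -32, -248]
  [-4, -3, 36, -15, 43, 1] -> [4, 3, -36, 15, -43, -1] -> [15, 4, 3, -1, -36, -43] -> [-43, -36, -1, 3, 4, 15] -> [-47, -40, -5, -1, 0, 11] -> [376, 320, 40, 8, 0, -88]
  [-1, -28, -33, 28, -33, 6] -> [1, 28, 33, -28, 33, -6] -> [33, 33, 28, 1, -6, -28] -> [-28, -6, 1, 28, 33, 33] -> [-32, -10, -3, 24, 29, 29] -> [256, 80, 24, -192, -232, -232]
  [20, 22, 22, -17, -45, 37] -> [-20, -22, -22, 17, 45, -37] -> [45, 17, -20, -22, -22, -37] -> [-37, -22, -22, -20, 17, 45] -> [-41, -26, -26, -24, 13, 41] -> [328, 208, 208, 192, -104, -328]
  [-15, -16, -33, 16, 7, -48, 49] -> [15, 16, 33, -16, -7, 48, -49] -> [48, 33, 16, 15, -7, -16, -49] -> [-49, -16, -7, 15, 16, 33, 48] -> [-53, -20, -11, 11, 12, 29, 44] -> [424, 160, 88, -88, -96, -232, -352]
  [49, -35, -1, 39, 35, 46, 17, -23] -> [-49, 35, 1, -39, -35, -46, -17, 23] -> [35, 23, 1, -17, -35, -39, -46, -49] -> [-49, -46, -39, -35, -17, 1, 23, 35] -> [-53, -50, -43, -39, -21, -3, 19, 31] -> [424, 400, 344, 312, 168, 24, -152, -248]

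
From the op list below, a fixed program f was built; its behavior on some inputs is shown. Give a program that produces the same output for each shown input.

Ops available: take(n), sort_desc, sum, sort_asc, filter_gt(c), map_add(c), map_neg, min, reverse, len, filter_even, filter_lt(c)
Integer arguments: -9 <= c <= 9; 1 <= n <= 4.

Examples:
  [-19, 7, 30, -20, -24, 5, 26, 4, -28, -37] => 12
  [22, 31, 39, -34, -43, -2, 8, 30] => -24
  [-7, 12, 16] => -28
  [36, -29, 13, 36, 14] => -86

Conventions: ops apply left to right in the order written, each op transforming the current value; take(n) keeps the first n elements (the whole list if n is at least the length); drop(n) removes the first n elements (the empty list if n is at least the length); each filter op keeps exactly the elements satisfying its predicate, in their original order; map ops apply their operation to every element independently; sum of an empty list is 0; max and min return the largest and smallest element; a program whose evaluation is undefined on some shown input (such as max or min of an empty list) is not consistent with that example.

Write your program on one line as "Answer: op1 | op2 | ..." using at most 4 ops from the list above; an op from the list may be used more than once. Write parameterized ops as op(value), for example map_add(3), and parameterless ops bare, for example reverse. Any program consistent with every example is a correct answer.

filter_even | map_neg | reverse | sum

Check, running the answer program on each example:
  [-19, 7, 30, -20, -24, 5, 26, 4, -28, -37] -> [30, -20, -24, 26, 4, -28] -> [-30, 20, 24, -26, -4, 28] -> [28, -4, -26, 24, 20, -30] -> 12
  [22, 31, 39, -34, -43, -2, 8, 30] -> [22, -34, -2, 8, 30] -> [-22, 34, 2, -8, -30] -> [-30, -8, 2, 34, -22] -> -24
  [-7, 12, 16] -> [12, 16] -> [-12, -16] -> [-16, -12] -> -28
  [36, -29, 13, 36, 14] -> [36, 36, 14] -> [-36, -36, -14] -> [-14, -36, -36] -> -86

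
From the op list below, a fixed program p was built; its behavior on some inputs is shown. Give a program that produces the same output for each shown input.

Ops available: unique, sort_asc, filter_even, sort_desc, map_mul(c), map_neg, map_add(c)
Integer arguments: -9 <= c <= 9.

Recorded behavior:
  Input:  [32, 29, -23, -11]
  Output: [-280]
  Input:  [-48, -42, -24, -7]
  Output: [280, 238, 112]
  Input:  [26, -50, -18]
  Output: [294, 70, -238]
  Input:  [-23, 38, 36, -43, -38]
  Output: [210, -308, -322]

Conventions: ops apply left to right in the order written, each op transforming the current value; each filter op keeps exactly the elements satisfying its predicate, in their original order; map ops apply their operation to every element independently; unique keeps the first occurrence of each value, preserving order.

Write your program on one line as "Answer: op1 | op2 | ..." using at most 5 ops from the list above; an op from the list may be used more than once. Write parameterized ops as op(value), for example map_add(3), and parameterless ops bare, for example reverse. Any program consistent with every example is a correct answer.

map_add(8) | sort_desc | filter_even | sort_asc | map_mul(-7)

Check, running the answer program on each example:
  [32, 29, -23, -11] -> [40, 37, -15, -3] -> [40, 37, -3, -15] -> [40] -> [40] -> [-280]
  [-48, -42, -24, -7] -> [-40, -34, -16, 1] -> [1, -16, -34, -40] -> [-16, -34, -40] -> [-40, -34, -16] -> [280, 238, 112]
  [26, -50, -18] -> [34, -42, -10] -> [34, -10, -42] -> [34, -10, -42] -> [-42, -10, 34] -> [294, 70, -238]
  [-23, 38, 36, -43, -38] -> [-15, 46, 44, -35, -30] -> [46, 44, -15, -30, -35] -> [46, 44, -30] -> [-30, 44, 46] -> [210, -308, -322]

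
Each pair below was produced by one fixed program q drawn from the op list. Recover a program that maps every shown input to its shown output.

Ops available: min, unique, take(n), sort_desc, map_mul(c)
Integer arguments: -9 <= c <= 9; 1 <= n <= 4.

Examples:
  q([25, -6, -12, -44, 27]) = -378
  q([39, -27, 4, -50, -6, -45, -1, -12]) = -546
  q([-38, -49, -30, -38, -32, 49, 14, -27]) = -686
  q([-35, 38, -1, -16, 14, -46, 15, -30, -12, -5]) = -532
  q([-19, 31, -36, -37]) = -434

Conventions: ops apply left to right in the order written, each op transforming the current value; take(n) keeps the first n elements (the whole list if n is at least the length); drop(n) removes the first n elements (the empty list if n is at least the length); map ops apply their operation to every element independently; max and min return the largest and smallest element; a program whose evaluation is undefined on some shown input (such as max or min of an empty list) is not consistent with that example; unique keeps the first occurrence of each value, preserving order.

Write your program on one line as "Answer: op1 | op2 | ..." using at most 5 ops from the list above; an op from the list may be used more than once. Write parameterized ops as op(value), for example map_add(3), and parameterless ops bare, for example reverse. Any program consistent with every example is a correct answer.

map_mul(7) | sort_desc | map_mul(-2) | min

Check, running the answer program on each example:
  [25, -6, -12, -44, 27] -> [175, -42, -84, -308, 189] -> [189, 175, -42, -84, -308] -> [-378, -350, 84, 168, 616] -> -378
  [39, -27, 4, -50, -6, -45, -1, -12] -> [273, -189, 28, -350, -42, -315, -7, -84] -> [273, 28, -7, -42, -84, -189, -315, -350] -> [-546, -56, 14, 84, 168, 378, 630, 700] -> -546
  [-38, -49, -30, -38, -32, 49, 14, -27] -> [-266, -343, -210, -266, -224, 343, 98, -189] -> [343, 98, -189, -210, -224, -266, -266, -343] -> [-686, -196, 378, 420, 448, 532, 532, 686] -> -686
  [-35, 38, -1, -16, 14, -46, 15, -30, -12, -5] -> [-245, 266, -7, -112, 98, -322, 105, -210, -84, -35] -> [266, 105, 98, -7, -35, -84, -112, -210, -245, -322] -> [-532, -210, -196, 14, 70, 168, 224, 420, 490, 644] -> -532
  [-19, 31, -36, -37] -> [-133, 217, -252, -259] -> [217, -133, -252, -259] -> [-434, 266, 504, 518] -> -434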